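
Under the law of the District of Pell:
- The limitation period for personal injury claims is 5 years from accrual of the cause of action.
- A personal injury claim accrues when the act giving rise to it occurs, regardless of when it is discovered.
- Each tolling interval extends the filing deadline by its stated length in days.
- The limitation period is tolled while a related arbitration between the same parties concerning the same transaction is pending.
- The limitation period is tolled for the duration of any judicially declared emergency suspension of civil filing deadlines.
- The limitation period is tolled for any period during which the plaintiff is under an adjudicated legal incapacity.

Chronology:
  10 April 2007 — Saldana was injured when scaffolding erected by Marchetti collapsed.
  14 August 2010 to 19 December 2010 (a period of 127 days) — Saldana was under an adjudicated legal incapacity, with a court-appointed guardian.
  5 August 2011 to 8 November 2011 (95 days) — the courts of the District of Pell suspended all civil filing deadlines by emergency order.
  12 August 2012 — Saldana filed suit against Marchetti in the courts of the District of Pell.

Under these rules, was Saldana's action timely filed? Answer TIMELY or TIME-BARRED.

TIMELY

The cause of action accrued on 10 April 2007, the date of the act.
5 years from 10 April 2007 is 10 April 2012.
The period was tolled for 127 days by the plaintiff's legal incapacity (14 August 2010 to 19 December 2010), pushing the deadline to 15 August 2012.
Because the emergency suspension of filing deadlines ran from 5 August 2011 to 8 November 2011, the deadline is extended by 95 days to 18 November 2012.
The 12 August 2012 filing precedes the 18 November 2012 deadline; the claim is timely.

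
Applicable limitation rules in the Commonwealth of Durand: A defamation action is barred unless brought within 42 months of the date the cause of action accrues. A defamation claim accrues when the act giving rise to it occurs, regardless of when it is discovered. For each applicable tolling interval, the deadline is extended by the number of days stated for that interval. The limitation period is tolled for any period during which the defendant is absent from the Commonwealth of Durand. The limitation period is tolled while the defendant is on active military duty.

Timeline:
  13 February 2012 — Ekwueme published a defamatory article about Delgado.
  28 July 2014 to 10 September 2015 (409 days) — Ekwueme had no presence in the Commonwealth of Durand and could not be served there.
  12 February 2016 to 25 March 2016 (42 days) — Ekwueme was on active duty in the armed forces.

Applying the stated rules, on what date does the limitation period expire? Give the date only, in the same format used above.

6 November 2016

The claim accrued on 13 February 2012, when the wrongful act occurred.
Adding the 42 months base period to 13 February 2012 gives a deadline of 13 August 2015, before any tolling.
The period was tolled for 409 days by the defendant's absence from the jurisdiction (28 July 2014 to 10 September 2015), pushing the deadline to 25 September 2016.
Because the defendant's active military service ran from 12 February 2016 to 25 March 2016, the deadline is extended by 42 days to 6 November 2016.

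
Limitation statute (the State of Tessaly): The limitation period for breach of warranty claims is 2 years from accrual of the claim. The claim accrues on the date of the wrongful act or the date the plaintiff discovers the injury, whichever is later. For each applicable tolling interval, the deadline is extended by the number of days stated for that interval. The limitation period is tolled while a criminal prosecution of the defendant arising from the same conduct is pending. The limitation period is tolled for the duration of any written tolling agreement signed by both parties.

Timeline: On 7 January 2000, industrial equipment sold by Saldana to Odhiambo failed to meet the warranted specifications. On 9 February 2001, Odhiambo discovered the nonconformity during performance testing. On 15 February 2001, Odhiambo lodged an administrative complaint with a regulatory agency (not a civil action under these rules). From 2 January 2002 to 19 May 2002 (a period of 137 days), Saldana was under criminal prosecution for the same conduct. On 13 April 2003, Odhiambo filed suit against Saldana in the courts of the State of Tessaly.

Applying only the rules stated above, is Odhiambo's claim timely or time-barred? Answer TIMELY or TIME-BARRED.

TIMELY

The claim accrued on 9 February 2001 — the later of the 7 January 2000 act and the 9 February 2001 discovery.
The untolled deadline — 2 years after 9 February 2001 — is 9 February 2003.
Because the pending criminal prosecution ran from 2 January 2002 to 19 May 2002, the deadline is extended by 137 days to 26 June 2003.
None of the other events listed affects the running of the period under the stated rules.
The 13 April 2003 filing precedes the 26 June 2003 deadline; the claim is timely.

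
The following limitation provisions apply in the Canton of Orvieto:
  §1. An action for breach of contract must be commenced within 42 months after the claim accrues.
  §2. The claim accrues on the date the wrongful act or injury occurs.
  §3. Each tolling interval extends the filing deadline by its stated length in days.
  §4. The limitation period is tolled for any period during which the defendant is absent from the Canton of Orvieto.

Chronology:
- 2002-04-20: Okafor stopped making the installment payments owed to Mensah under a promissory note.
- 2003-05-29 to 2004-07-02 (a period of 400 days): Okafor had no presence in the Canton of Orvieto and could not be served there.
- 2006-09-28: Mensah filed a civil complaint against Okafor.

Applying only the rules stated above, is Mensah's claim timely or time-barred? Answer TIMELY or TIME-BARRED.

TIMELY

The limitation period began to run on 2002-04-20.
Adding the 42 months base period to 2002-04-20 gives a deadline of 2005-10-20, before any tolling.
The period was tolled for 400 days by the defendant's absence from the jurisdiction (2003-05-29 to 2004-07-02), pushing the deadline to 2006-11-24.
The 2006-09-28 filing precedes the 2006-11-24 deadline; the claim is timely.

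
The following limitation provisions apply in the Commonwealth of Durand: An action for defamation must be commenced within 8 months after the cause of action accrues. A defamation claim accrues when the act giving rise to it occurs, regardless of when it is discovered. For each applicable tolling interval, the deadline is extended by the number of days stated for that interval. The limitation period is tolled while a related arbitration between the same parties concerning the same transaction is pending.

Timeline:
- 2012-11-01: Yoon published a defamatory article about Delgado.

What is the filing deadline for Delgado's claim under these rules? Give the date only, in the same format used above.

The claim accrued on 2012-11-01, when the wrongful act occurred.
Adding the 8 months base period to 2012-11-01 gives a deadline of 2013-07-01, before any tolling.

2013-07-01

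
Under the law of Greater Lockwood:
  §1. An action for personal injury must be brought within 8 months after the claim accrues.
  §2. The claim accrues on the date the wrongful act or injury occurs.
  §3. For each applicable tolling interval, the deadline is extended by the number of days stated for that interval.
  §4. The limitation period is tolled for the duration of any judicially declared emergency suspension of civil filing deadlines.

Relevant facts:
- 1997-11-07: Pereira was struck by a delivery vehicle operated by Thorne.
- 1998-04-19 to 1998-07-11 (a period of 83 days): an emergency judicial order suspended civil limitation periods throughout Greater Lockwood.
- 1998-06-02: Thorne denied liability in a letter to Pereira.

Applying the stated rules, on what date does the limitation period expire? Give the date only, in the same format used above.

1998-09-28

The claim accrued on 1997-11-07, the date of the act.
The untolled deadline — 8 months after 1997-11-07 — is 1998-07-07.
Because the emergency suspension of filing deadlines ran from 1998-04-19 to 1998-07-11, the deadline is extended by 83 days to 1998-09-28.
The other events in the timeline have no effect on the limitation period under the stated rules.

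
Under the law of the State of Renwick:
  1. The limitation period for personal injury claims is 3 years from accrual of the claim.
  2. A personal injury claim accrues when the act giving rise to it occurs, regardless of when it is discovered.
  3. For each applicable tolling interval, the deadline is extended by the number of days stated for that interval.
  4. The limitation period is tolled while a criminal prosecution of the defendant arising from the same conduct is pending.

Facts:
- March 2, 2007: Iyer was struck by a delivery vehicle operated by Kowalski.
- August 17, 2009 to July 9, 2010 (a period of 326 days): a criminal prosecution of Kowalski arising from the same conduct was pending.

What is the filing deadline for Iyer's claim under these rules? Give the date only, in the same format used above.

January 22, 2011

The limitation period began to run on March 2, 2007.
Adding the 3 years base period to March 2, 2007 gives a deadline of March 2, 2010, before any tolling.
Because the pending criminal prosecution ran from August 17, 2009 to July 9, 2010, the deadline is extended by 326 days to January 22, 2011.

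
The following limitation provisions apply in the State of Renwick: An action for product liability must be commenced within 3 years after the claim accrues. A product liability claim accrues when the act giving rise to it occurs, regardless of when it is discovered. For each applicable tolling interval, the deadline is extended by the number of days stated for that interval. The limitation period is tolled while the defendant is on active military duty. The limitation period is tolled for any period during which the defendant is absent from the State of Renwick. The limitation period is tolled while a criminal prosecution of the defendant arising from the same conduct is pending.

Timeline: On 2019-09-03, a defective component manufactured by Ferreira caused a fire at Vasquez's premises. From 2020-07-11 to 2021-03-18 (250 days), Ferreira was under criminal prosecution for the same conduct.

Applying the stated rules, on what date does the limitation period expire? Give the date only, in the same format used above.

2023-05-11

The limitation period began to run on 2019-09-03.
The untolled deadline — 3 years after 2019-09-03 — is 2022-09-03.
Because the pending criminal prosecution ran from 2020-07-11 to 2021-03-18, the deadline is extended by 250 days to 2023-05-11.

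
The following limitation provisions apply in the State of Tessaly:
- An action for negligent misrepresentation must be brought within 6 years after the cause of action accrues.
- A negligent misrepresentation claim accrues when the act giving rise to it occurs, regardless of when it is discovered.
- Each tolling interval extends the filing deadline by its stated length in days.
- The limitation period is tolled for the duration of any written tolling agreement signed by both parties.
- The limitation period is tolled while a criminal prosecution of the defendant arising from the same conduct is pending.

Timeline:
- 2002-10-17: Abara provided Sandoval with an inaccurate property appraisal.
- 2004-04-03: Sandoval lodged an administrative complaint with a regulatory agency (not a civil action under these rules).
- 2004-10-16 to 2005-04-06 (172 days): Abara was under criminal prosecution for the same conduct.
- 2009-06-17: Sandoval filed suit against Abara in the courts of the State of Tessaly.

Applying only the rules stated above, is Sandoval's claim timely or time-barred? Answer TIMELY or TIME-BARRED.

TIME-BARRED

The limitation period began to run on 2002-10-17.
Adding the 6 years base period to 2002-10-17 gives a deadline of 2008-10-17, before any tolling.
The pending criminal prosecution from 2004-10-16 to 2005-04-06 tolled the period for 172 days, extending the deadline to 2009-04-07.
The other events in the timeline have no effect on the limitation period under the stated rules.
The 2009-06-17 filing falls after the 2009-04-07 deadline; the claim is time-barred.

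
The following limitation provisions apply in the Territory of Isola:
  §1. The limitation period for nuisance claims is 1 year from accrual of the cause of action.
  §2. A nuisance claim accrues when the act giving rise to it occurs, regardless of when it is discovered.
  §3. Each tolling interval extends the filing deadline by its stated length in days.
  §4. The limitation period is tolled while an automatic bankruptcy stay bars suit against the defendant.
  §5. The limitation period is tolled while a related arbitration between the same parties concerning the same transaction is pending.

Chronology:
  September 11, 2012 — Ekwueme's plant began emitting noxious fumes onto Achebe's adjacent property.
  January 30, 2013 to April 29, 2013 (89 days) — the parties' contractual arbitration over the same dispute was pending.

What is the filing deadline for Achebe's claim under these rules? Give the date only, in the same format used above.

December 9, 2013

The claim accrued on September 11, 2012, when the wrongful act occurred.
1 year from September 11, 2012 is September 11, 2013.
The period was tolled for 89 days by the pending related arbitration (January 30, 2013 to April 29, 2013), pushing the deadline to December 9, 2013.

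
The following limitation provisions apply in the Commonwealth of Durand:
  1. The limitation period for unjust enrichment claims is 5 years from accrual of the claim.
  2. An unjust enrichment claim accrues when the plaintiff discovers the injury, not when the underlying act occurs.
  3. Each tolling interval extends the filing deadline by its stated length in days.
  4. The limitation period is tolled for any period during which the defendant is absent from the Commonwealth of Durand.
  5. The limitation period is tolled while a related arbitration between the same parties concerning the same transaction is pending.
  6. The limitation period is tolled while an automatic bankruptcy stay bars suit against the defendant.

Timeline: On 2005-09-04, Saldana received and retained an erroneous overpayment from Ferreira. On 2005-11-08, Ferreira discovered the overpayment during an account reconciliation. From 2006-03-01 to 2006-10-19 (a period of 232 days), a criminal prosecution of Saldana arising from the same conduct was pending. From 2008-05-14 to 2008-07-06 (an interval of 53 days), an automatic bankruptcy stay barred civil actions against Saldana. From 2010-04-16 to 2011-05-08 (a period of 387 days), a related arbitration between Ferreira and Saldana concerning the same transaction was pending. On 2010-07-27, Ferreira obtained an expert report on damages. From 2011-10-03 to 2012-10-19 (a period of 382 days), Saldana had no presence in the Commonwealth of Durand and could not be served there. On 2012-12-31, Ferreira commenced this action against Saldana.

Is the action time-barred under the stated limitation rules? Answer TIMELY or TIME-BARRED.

The claim did not accrue until Ferreira discovered the injury on 2005-11-08; the 2005-09-04 act date does not start the clock under the stated rule.
The untolled deadline — 5 years after 2005-11-08 — is 2010-11-08.
The period was tolled for 53 days by the automatic bankruptcy stay (2008-05-14 to 2008-07-06), pushing the deadline to 2010-12-31.
The period was tolled for 387 days by the pending related arbitration (2010-04-16 to 2011-05-08), pushing the deadline to 2012-01-22.
The period was tolled for 382 days by the defendant's absence from the jurisdiction (2011-10-03 to 2012-10-19), pushing the deadline to 2013-02-07.
Although a criminal prosecution ran from 2006-03-01 to 2006-10-19, the stated rules do not make that a tolling event, so it is disregarded.
Nothing else in the chronology tolls or restarts the period.
Filing on 2012-12-31 beat the 2013-02-07 deadline — the action is timely.

TIMELY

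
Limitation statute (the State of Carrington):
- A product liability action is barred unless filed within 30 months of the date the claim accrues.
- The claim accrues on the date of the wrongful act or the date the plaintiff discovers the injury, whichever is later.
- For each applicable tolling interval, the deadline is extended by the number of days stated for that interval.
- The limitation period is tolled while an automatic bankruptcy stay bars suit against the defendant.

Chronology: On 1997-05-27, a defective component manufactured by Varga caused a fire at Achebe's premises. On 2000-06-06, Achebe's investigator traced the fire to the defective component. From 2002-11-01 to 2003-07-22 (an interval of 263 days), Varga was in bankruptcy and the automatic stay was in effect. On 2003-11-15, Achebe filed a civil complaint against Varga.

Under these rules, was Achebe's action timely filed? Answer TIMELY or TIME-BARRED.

TIME-BARRED

The claim accrued on 2000-06-06 — the later of the 1997-05-27 act and the 2000-06-06 discovery.
30 months from 2000-06-06 is 2002-12-06.
Because the automatic bankruptcy stay ran from 2002-11-01 to 2003-07-22, the deadline is extended by 263 days to 2003-08-26.
The 2003-11-15 filing falls after the 2003-08-26 deadline; the claim is time-barred.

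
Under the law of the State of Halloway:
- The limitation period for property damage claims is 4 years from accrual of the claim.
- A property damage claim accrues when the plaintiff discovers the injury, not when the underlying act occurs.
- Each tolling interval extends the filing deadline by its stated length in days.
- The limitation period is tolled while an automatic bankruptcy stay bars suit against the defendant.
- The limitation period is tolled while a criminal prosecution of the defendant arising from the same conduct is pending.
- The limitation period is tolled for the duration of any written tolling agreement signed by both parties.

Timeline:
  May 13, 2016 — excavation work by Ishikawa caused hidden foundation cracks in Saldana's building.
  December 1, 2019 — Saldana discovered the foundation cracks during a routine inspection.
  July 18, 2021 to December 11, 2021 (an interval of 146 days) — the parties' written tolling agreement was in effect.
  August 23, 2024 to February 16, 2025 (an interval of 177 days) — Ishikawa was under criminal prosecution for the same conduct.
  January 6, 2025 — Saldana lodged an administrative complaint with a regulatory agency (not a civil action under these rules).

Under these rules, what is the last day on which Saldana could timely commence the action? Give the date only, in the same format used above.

Accrual is tied to discovery, so the period began on December 1, 2019 rather than on May 13, 2016 when the act occurred.
4 years from December 1, 2019 is December 1, 2023.
The written tolling agreement from July 18, 2021 to December 11, 2021 tolled the period for 146 days, extending the deadline to April 25, 2024.
The pending criminal prosecution from August 23, 2024 to February 16, 2025 began after the period had already run on April 25, 2024, so it has no tolling effect.
The other events in the timeline have no effect on the limitation period under the stated rules.

April 25, 2024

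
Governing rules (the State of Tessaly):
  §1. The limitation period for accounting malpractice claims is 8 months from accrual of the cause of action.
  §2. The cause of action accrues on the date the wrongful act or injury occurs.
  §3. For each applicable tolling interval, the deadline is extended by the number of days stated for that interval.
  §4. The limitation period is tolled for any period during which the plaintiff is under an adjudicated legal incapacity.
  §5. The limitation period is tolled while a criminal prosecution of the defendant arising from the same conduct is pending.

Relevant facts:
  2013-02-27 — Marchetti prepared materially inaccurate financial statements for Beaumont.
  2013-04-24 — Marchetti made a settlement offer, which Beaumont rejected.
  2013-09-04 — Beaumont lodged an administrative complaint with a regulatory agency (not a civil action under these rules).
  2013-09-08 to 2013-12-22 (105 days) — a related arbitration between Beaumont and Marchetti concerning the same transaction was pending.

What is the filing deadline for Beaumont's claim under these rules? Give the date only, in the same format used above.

2013-10-27

The cause of action accrued on 2013-02-27, the date of the act.
The untolled deadline — 8 months after 2013-02-27 — is 2013-10-27.
No stated provision tolls the period for a pending arbitration, so the interval from 2013-09-08 to 2013-12-22 has no effect on the deadline.
None of the other events listed affects the running of the period under the stated rules.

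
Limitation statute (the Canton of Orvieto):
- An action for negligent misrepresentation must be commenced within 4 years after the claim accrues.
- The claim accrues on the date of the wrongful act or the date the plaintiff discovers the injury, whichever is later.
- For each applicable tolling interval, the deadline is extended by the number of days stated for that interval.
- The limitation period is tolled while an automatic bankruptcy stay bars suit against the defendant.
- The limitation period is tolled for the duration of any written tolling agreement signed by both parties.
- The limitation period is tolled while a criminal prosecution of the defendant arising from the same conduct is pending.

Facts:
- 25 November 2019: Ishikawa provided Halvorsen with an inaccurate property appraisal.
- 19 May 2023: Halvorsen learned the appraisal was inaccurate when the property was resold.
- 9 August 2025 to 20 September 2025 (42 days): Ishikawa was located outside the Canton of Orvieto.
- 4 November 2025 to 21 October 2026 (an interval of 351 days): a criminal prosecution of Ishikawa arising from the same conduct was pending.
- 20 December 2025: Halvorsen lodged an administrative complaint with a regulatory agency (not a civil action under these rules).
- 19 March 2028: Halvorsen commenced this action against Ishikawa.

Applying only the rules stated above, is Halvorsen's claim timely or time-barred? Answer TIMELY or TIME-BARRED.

Because discovery on 19 May 2023 post-dates the 25 November 2019 act, accrual under the later-of rule falls on 19 May 2023.
The untolled deadline — 4 years after 19 May 2023 — is 19 May 2027.
Because the pending criminal prosecution ran from 4 November 2025 to 21 October 2026, the deadline is extended by 351 days to 4 May 2028.
Although the defendant's absence ran from 9 August 2025 to 20 September 2025, the stated rules do not make that a tolling event, so it is disregarded.
Nothing else in the chronology tolls or restarts the period.
Halvorsen filed on 19 March 2028, before the 4 May 2028 deadline, so the action is timely.

TIMELY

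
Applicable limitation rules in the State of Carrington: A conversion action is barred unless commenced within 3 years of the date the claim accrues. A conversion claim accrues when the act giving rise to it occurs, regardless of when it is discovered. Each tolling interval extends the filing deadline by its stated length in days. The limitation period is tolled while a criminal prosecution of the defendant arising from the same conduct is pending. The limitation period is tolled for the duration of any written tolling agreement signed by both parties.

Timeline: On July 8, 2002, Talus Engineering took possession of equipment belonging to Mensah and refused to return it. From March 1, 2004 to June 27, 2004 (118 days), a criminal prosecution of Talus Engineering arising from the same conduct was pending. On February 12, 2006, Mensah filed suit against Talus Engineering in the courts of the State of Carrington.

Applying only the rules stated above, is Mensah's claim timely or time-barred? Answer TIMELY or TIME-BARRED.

TIME-BARRED

The claim accrued on July 8, 2002, the date of the act.
3 years from July 8, 2002 is July 8, 2005.
Because the pending criminal prosecution ran from March 1, 2004 to June 27, 2004, the deadline is extended by 118 days to November 3, 2005.
Filing on February 12, 2006 missed the November 3, 2005 deadline — the action is time-barred.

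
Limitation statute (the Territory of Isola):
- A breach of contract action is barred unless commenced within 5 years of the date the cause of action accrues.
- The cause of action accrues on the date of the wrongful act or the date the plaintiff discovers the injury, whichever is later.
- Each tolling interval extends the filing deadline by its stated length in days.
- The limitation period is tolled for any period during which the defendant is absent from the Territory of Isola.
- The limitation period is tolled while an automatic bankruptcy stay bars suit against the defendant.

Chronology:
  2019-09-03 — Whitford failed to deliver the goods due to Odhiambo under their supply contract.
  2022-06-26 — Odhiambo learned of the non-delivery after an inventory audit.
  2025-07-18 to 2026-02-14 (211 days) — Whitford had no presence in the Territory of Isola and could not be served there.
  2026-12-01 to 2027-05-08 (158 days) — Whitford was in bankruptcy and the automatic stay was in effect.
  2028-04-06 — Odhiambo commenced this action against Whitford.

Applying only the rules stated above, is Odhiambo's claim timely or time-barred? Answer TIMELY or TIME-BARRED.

Because discovery on 2022-06-26 post-dates the 2019-09-03 act, accrual under the later-of rule falls on 2022-06-26.
The untolled deadline — 5 years after 2022-06-26 — is 2027-06-26.
Because the defendant's absence from the jurisdiction ran from 2025-07-18 to 2026-02-14, the deadline is extended by 211 days to 2028-01-23.
The period was tolled for 158 days by the automatic bankruptcy stay (2026-12-01 to 2027-05-08), pushing the deadline to 2028-06-29.
Odhiambo filed on 2028-04-06, before the 2028-06-29 deadline, so the action is timely.

TIMELY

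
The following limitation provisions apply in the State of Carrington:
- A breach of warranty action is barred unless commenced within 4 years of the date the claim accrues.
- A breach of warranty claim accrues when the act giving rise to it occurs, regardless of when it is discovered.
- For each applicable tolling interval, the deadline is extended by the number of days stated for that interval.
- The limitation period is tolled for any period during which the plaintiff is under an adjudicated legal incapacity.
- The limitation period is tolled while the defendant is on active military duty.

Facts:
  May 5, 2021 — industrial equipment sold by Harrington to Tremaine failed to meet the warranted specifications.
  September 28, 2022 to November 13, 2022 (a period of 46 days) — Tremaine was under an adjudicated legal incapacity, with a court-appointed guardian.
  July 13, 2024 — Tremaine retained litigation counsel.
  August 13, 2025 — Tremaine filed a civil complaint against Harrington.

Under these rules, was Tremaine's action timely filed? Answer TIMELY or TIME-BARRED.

The claim accrued on May 5, 2021, the date of the act.
4 years from May 5, 2021 is May 5, 2025.
Because the plaintiff's legal incapacity ran from September 28, 2022 to November 13, 2022, the deadline is extended by 46 days to June 20, 2025.
Nothing else in the chronology tolls or restarts the period.
Tremaine filed on August 13, 2025, after the June 20, 2025 deadline, so the action is time-barred.

TIME-BARRED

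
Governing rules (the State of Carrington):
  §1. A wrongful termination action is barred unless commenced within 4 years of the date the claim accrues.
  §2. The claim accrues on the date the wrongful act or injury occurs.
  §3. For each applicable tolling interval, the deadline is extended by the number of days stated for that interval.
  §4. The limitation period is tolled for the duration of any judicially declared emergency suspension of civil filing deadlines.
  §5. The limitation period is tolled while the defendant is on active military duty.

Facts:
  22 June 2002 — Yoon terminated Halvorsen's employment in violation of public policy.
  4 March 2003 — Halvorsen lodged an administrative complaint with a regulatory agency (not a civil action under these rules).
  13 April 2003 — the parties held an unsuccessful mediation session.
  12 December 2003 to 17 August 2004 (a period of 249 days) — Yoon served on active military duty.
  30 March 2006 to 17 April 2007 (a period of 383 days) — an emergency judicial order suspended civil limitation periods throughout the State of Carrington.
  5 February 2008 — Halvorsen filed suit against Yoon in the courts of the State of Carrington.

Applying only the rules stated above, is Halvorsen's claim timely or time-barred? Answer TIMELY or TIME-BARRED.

The claim accrued on 22 June 2002, when the wrongful act occurred.
Adding the 4 years base period to 22 June 2002 gives a deadline of 22 June 2006, before any tolling.
The period was tolled for 249 days by the defendant's active military service (12 December 2003 to 17 August 2004), pushing the deadline to 26 February 2007.
The emergency suspension of filing deadlines from 30 March 2006 to 17 April 2007 tolled the period for 383 days, extending the deadline to 15 March 2008.
None of the other events listed affects the running of the period under the stated rules.
Filing on 5 February 2008 beat the 15 March 2008 deadline — the action is timely.

TIMELY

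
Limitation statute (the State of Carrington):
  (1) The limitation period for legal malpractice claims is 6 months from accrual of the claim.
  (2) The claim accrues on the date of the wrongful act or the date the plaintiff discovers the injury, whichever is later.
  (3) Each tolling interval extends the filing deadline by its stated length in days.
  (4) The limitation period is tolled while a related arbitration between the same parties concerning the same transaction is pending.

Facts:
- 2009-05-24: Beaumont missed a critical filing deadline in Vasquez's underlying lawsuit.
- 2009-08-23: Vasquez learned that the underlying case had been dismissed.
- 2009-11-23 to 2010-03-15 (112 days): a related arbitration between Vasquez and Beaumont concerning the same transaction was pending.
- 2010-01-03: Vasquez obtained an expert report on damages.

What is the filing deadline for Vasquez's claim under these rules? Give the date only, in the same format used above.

2010-06-15

Because discovery on 2009-08-23 post-dates the 2009-05-24 act, accrual under the later-of rule falls on 2009-08-23.
Adding the 6 months base period to 2009-08-23 gives a deadline of 2010-02-23, before any tolling.
The period was tolled for 112 days by the pending related arbitration (2009-11-23 to 2010-03-15), pushing the deadline to 2010-06-15.
Nothing else in the chronology tolls or restarts the period.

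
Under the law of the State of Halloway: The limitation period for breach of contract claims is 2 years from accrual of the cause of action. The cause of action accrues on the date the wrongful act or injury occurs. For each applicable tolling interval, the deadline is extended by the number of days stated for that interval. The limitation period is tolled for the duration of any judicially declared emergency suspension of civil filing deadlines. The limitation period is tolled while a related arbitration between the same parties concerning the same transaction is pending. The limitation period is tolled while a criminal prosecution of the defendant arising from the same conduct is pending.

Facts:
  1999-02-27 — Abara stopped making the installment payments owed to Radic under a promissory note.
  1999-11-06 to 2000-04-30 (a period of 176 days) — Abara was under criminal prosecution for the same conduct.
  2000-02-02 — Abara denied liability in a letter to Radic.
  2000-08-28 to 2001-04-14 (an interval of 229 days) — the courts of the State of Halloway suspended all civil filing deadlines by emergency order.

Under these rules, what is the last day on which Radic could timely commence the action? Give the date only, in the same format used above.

2002-04-08

The cause of action accrued on 1999-02-27, the date of the act.
The untolled deadline — 2 years after 1999-02-27 — is 2001-02-27.
The period was tolled for 176 days by the pending criminal prosecution (1999-11-06 to 2000-04-30), pushing the deadline to 2001-08-22.
Because the emergency suspension of filing deadlines ran from 2000-08-28 to 2001-04-14, the deadline is extended by 229 days to 2002-04-08.
The other events in the timeline have no effect on the limitation period under the stated rules.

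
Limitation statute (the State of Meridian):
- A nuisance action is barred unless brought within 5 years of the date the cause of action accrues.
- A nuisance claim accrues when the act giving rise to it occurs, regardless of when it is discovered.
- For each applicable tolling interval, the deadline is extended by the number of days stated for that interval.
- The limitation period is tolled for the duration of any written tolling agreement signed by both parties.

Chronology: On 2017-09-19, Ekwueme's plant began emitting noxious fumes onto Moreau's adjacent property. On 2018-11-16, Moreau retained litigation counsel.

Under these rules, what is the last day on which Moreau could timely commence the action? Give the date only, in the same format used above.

The claim accrued on 2017-09-19, when the wrongful act occurred.
The untolled deadline — 5 years after 2017-09-19 — is 2022-09-19.
None of the other events listed affects the running of the period under the stated rules.

2022-09-19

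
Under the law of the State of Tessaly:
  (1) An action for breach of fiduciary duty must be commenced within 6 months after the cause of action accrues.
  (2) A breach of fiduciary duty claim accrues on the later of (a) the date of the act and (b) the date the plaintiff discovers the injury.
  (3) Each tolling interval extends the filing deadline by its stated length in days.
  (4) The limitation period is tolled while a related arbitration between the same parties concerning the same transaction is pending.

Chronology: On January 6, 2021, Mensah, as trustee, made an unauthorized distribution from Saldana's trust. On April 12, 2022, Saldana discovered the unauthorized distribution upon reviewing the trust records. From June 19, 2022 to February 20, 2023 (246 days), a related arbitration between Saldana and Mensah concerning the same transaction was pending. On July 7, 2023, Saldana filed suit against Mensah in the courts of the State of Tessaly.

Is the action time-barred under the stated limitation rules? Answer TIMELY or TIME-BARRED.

Because discovery on April 12, 2022 post-dates the January 6, 2021 act, accrual under the later-of rule falls on April 12, 2022.
6 months from April 12, 2022 is October 12, 2022.
The period was tolled for 246 days by the pending related arbitration (June 19, 2022 to February 20, 2023), pushing the deadline to June 15, 2023.
Saldana filed on July 7, 2023, after the June 15, 2023 deadline, so the action is time-barred.

TIME-BARRED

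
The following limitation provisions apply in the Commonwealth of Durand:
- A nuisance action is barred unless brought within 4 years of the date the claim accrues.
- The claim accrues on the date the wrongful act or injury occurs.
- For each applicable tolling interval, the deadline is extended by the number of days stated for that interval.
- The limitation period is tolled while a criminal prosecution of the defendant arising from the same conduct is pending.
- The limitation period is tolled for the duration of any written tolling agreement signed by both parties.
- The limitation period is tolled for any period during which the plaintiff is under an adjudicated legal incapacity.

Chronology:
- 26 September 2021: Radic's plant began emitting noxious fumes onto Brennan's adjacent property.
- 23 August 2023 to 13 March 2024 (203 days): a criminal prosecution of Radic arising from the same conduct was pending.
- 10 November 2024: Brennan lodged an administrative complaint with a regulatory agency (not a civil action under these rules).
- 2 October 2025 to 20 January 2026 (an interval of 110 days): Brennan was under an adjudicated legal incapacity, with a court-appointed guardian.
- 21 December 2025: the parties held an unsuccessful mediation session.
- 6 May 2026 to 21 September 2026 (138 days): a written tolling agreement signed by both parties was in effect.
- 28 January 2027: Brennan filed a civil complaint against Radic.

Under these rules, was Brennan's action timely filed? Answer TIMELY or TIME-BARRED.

The limitation period began to run on 26 September 2021.
The untolled deadline — 4 years after 26 September 2021 — is 26 September 2025.
The pending criminal prosecution from 23 August 2023 to 13 March 2024 tolled the period for 203 days, extending the deadline to 17 April 2026.
The plaintiff's legal incapacity from 2 October 2025 to 20 January 2026 tolled the period for 110 days, extending the deadline to 5 August 2026.
The period was tolled for 138 days by the written tolling agreement (6 May 2026 to 21 September 2026), pushing the deadline to 21 December 2026.
None of the other events listed affects the running of the period under the stated rules.
Brennan filed on 28 January 2027, after the 21 December 2026 deadline, so the action is time-barred.

TIME-BARRED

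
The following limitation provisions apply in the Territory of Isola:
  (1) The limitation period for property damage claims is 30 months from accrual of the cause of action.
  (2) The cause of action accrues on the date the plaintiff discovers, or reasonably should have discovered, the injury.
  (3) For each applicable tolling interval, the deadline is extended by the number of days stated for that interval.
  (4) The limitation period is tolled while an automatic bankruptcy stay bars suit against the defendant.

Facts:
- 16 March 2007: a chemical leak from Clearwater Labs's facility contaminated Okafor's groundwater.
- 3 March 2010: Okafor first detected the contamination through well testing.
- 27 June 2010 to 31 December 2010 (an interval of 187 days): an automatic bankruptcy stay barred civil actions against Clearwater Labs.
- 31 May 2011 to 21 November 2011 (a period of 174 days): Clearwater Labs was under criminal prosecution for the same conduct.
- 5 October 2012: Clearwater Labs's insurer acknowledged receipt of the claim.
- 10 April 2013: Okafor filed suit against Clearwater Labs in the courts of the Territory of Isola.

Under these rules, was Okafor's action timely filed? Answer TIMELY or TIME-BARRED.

TIME-BARRED

Under the discovery rule, the claim accrued on 3 March 2010, when Okafor discovered the injury — not on the 16 March 2007 date of the underlying act.
30 months from 3 March 2010 is 3 September 2012.
Because the automatic bankruptcy stay ran from 27 June 2010 to 31 December 2010, the deadline is extended by 187 days to 9 March 2013.
Although a criminal prosecution ran from 31 May 2011 to 21 November 2011, the stated rules do not make that a tolling event, so it is disregarded.
None of the other events listed affects the running of the period under the stated rules.
The 10 April 2013 filing falls after the 9 March 2013 deadline; the claim is time-barred.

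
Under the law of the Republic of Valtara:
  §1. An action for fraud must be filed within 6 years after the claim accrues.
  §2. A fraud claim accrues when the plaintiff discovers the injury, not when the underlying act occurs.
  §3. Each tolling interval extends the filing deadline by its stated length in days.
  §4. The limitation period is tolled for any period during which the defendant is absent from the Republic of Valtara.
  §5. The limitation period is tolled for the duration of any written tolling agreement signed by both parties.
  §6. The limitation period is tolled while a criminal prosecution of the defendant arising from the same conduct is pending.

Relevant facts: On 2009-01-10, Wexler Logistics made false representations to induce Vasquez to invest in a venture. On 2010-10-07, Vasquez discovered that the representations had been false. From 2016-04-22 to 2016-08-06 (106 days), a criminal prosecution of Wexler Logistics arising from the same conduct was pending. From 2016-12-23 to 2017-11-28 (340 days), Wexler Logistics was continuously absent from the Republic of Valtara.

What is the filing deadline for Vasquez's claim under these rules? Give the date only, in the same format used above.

Under the discovery rule, the claim accrued on 2010-10-07, when Vasquez discovered the injury — not on the 2009-01-10 date of the underlying act.
The untolled deadline — 6 years after 2010-10-07 — is 2016-10-07.
Because the pending criminal prosecution ran from 2016-04-22 to 2016-08-06, the deadline is extended by 106 days to 2017-01-21.
The defendant's absence from the jurisdiction from 2016-12-23 to 2017-11-28 tolled the period for 340 days, extending the deadline to 2017-12-27.

2017-12-27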